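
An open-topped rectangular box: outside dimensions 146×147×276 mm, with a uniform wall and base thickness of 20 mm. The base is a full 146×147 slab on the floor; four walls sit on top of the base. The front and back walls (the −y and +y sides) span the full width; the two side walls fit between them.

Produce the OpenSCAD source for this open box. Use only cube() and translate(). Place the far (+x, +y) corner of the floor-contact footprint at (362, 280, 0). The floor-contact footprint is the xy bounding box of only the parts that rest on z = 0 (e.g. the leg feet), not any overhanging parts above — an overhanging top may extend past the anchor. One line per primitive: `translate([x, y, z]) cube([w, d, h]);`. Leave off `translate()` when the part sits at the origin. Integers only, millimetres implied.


translate([216, 133, 0]) cube([146, 147, 20]);
translate([216, 133, 20]) cube([146, 20, 256]);
translate([216, 260, 20]) cube([146, 20, 256]);
translate([216, 153, 20]) cube([20, 107, 256]);
translate([342, 153, 20]) cube([20, 107, 256]);


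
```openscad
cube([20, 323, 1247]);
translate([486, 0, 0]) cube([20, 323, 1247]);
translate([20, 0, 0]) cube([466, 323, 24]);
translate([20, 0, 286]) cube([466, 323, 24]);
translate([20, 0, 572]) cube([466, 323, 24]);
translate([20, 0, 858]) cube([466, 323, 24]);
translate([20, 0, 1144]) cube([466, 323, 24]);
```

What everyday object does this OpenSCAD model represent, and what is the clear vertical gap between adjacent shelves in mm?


A bookshelf. The clear shelf gap is 262 mm.

Two tall side panels with 5 horizontal boards between them — a bookshelf. The first two shelf undersides are at z = 0 and z = 286; with shelf thickness 24, the clear gap is 286 − 0 − 24 = 262 mm.


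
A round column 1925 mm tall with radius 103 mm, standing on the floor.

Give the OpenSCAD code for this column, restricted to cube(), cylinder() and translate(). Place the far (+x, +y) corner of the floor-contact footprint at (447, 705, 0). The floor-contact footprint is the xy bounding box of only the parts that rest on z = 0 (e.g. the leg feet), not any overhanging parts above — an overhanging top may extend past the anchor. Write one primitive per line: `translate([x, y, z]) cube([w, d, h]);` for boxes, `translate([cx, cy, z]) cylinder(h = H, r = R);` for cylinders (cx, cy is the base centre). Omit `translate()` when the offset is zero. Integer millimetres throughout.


translate([344, 602, 0]) cylinder(h = 1925, r = 103);


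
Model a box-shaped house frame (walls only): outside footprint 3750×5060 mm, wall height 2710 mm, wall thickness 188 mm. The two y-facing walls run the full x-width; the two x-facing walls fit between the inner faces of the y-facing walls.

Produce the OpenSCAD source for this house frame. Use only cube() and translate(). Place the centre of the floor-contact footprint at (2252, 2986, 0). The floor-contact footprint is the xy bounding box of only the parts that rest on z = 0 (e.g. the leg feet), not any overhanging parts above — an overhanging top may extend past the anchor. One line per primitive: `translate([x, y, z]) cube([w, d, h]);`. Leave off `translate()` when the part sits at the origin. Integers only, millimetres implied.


translate([377, 456, 0]) cube([3750, 188, 2710]);
translate([377, 5328, 0]) cube([3750, 188, 2710]);
translate([377, 644, 0]) cube([188, 4684, 2710]);
translate([3939, 644, 0]) cube([188, 4684, 2710]);


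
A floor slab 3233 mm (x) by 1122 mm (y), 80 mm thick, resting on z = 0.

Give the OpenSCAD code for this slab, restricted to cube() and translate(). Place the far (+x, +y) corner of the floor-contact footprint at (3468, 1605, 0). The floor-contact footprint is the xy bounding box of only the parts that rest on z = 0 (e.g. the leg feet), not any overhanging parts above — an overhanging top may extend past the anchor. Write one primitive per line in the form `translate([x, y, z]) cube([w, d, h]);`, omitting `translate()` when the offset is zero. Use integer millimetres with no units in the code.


translate([235, 483, 0]) cube([3233, 1122, 80]);


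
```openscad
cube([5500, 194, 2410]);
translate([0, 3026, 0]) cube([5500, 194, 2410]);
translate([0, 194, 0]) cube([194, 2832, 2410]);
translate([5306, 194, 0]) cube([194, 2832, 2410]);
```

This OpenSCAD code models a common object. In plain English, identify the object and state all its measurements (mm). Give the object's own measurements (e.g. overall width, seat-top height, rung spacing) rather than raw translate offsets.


The wall frame of a small rectangular building: four walls, each 2410 mm tall and 194 mm thick, enclosing a footprint 5500 mm (x) by 3220 mm (y) outside-to-outside, with no floor or roof. The front and back walls (the −y and +y sides) span the full width; the two side walls fit between them.


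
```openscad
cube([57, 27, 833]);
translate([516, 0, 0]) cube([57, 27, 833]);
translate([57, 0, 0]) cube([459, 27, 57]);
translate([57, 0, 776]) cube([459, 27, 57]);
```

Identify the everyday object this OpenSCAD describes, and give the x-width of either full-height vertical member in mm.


A picture frame. The border width is 57 mm.

Four thin pieces enclosing a rectangular opening — a picture frame. The two full-height stiles are 833 mm tall; the top rail sits at z = 776 and is 57 mm tall, so the border above the opening is 833 − 776 = 57 mm, matching the stile x-width.


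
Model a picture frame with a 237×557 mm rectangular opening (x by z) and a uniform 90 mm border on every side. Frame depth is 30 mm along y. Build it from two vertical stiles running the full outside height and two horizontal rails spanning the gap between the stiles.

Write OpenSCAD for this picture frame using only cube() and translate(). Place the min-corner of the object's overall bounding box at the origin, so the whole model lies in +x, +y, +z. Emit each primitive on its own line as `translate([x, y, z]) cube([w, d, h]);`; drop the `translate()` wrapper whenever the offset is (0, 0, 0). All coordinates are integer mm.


cube([90, 30, 737]);
translate([327, 0, 0]) cube([90, 30, 737]);
translate([90, 0, 0]) cube([237, 30, 90]);
translate([90, 0, 647]) cube([237, 30, 90]);


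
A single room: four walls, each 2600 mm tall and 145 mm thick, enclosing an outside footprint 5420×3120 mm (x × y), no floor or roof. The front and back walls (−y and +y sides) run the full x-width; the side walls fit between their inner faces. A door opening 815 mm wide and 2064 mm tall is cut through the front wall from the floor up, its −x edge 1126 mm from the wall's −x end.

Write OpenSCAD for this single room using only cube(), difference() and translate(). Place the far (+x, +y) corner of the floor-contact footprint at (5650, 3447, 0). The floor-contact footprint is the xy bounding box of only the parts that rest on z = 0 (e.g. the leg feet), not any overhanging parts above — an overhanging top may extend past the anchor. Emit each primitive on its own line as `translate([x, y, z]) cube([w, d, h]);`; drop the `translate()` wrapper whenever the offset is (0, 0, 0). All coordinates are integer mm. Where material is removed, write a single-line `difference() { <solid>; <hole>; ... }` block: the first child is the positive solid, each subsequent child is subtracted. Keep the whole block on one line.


difference() { translate([230, 327, 0]) cube([5420, 145, 2600]); translate([1356, 327, 0]) cube([815, 145, 2064]); }
translate([230, 3302, 0]) cube([5420, 145, 2600]);
translate([230, 472, 0]) cube([145, 2830, 2600]);
translate([5505, 472, 0]) cube([145, 2830, 2600]);


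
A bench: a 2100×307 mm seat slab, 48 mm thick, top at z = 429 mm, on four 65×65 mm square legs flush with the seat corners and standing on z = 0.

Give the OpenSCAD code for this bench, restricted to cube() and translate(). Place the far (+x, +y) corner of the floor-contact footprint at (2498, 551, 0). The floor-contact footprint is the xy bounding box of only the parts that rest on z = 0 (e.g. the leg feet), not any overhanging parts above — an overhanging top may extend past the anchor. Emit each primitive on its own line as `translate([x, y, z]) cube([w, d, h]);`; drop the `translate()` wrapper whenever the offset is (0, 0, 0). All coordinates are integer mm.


translate([398, 244, 381]) cube([2100, 307, 48]);
translate([398, 244, 0]) cube([65, 65, 381]);
translate([398, 486, 0]) cube([65, 65, 381]);
translate([2433, 244, 0]) cube([65, 65, 381]);
translate([2433, 486, 0]) cube([65, 65, 381]);


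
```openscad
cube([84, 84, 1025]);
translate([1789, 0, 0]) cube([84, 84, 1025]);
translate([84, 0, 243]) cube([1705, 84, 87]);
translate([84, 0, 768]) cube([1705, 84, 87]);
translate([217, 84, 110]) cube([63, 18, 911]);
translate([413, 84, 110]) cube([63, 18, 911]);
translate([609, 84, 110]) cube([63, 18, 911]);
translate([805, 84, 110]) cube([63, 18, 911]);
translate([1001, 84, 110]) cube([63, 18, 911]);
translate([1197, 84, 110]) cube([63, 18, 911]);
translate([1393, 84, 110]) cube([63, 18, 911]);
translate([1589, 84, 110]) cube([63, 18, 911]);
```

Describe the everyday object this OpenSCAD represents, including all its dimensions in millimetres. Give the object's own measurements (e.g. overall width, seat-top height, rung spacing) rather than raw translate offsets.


A fence section. Two 84×84 mm posts, 1025 mm tall, stand on the floor with a clear span of 1705 mm between their inner faces. Two horizontal rails of 84×87 mm section span the gap between the posts with their undersides at z = 243 mm and z = 768 mm, flush with the posts' −y face. 8 pickets, each 63 mm wide, 18 mm thick and 911 mm tall, are fixed to the +y face of the rails with their bottoms at z = 110 mm, spaced across the span with a 133 mm gap after the −x post and between neighbouring pickets, with 137 mm left before the +x post.


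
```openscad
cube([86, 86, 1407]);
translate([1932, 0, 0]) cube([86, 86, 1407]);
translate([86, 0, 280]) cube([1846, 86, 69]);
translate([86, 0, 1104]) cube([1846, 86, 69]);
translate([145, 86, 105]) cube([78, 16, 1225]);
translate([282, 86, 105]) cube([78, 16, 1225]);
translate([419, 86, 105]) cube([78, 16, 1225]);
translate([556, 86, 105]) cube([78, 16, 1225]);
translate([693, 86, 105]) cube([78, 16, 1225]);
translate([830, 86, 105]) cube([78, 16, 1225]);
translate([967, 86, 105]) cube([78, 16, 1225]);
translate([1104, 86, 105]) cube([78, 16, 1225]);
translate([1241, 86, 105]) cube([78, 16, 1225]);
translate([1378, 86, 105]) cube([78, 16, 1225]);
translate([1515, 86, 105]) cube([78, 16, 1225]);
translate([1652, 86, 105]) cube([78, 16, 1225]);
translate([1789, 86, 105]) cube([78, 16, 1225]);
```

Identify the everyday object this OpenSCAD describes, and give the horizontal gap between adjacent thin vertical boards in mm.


A fence section. The picket gap is 59 mm.

Two posts, two rails, 13 pickets — a fence section. Span 1846 mm holds 13 pickets of 78 mm with 14 equal gaps: ⌊(1846 − 13·78) / 14⌋ = 59 mm.


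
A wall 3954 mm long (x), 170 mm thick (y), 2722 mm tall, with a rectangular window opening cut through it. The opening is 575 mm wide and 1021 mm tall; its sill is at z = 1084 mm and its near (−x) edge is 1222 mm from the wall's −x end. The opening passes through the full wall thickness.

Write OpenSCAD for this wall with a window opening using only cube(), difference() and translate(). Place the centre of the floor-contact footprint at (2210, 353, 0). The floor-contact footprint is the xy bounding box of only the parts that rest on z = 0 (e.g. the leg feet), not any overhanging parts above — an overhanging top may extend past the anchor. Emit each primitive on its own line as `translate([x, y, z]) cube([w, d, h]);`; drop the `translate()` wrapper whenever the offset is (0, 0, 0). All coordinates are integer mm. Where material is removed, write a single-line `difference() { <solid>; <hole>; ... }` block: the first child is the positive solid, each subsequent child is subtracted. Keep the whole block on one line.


difference() { translate([233, 268, 0]) cube([3954, 170, 2722]); translate([1455, 268, 1084]) cube([575, 170, 1021]); }


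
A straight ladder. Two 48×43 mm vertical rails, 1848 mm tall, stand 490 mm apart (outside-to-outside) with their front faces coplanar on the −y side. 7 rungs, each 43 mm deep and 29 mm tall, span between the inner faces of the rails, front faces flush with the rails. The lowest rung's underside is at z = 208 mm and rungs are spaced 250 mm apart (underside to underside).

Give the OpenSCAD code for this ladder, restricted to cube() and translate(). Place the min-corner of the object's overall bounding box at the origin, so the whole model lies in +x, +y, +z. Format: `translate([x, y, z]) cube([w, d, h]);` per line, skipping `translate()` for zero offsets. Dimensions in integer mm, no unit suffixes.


cube([48, 43, 1848]);
translate([442, 0, 0]) cube([48, 43, 1848]);
translate([48, 0, 208]) cube([394, 43, 29]);
translate([48, 0, 458]) cube([394, 43, 29]);
translate([48, 0, 708]) cube([394, 43, 29]);
translate([48, 0, 958]) cube([394, 43, 29]);
translate([48, 0, 1208]) cube([394, 43, 29]);
translate([48, 0, 1458]) cube([394, 43, 29]);
translate([48, 0, 1708]) cube([394, 43, 29]);


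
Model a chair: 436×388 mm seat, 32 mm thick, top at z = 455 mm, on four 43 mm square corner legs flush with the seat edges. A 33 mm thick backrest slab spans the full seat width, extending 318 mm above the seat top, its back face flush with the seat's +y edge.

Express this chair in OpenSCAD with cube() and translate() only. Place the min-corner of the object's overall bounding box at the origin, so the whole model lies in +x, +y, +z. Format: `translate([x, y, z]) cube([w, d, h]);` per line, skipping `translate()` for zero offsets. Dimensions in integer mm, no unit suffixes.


// leg_h = 455 - 32 = 423
translate([0, 0, 423]) cube([436, 388, 32]);
cube([43, 43, 423]);
translate([393, 0, 0]) cube([43, 43, 423]);
translate([0, 345, 0]) cube([43, 43, 423]);
translate([393, 345, 0]) cube([43, 43, 423]);
translate([0, 355, 455]) cube([436, 33, 318]);


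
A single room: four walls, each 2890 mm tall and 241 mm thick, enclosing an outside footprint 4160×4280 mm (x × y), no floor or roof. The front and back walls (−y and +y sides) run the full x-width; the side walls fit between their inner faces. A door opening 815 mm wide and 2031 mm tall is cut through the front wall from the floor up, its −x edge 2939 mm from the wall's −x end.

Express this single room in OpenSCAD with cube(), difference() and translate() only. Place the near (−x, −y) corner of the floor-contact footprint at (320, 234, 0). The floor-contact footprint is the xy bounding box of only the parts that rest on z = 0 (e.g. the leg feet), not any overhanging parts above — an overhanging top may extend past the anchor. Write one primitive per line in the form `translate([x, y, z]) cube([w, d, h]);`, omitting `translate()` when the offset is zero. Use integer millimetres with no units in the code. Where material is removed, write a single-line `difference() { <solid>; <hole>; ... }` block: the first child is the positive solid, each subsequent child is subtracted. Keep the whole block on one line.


difference() { translate([320, 234, 0]) cube([4160, 241, 2890]); translate([3259, 234, 0]) cube([815, 241, 2031]); }
translate([320, 4273, 0]) cube([4160, 241, 2890]);
translate([320, 475, 0]) cube([241, 3798, 2890]);
translate([4239, 475, 0]) cube([241, 3798, 2890]);


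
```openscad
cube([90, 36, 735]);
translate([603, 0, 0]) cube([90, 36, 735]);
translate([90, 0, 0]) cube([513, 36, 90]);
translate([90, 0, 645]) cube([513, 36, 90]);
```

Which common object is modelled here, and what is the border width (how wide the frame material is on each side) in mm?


A picture frame. The border width is 90 mm.

Four thin pieces enclosing a rectangular opening — a picture frame. The two full-height stiles are 735 mm tall; the top rail sits at z = 645 and is 90 mm tall, so the border above the opening is 735 − 645 = 90 mm, matching the stile x-width.


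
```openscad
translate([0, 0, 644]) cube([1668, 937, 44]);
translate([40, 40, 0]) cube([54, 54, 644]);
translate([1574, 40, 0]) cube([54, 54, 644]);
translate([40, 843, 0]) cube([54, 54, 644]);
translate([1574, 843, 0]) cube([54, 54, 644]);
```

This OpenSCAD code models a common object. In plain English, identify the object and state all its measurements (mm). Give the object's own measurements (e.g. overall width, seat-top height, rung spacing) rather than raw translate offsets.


A table: top 1668 mm (x) × 937 mm (y), 44 mm thick, upper face at z = 688 mm, on four 54×54 mm square legs, each inset 40 mm from the nearest pair of top edges from z = 0 to the bottom of the top.


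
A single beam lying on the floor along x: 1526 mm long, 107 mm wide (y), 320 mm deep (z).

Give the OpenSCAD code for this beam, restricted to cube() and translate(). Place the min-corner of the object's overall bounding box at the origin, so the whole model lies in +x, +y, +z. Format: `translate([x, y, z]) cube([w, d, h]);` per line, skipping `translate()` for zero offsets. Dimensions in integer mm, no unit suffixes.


cube([1526, 107, 320]);


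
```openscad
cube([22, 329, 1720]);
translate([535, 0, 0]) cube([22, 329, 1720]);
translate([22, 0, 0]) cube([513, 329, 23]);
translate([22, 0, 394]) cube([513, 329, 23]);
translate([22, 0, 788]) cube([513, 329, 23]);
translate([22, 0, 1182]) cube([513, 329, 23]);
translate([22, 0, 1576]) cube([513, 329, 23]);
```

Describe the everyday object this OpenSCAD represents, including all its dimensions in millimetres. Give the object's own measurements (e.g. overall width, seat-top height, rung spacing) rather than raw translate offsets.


An open bookshelf. Two side panels, each 22 mm thick, 329 mm deep and 1720 mm tall, stand 557 mm apart (outside-to-outside). Between them sit 5 shelves, each 23 mm thick and 329 mm deep, spanning the full gap between the sides. The bottom shelf rests on the floor (its underside at z = 0) and the clear gap between one shelf's top and the next shelf's underside is 371 mm.


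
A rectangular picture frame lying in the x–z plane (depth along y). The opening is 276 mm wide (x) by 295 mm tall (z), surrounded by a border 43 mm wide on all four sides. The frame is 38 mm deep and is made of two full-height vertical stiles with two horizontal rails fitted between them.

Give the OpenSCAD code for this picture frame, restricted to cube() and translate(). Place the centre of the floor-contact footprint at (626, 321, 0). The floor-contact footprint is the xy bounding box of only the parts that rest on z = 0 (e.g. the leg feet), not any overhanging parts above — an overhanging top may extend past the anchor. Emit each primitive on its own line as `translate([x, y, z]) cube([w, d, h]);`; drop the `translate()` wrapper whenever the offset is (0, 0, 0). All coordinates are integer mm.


translate([445, 302, 0]) cube([43, 38, 381]);
translate([764, 302, 0]) cube([43, 38, 381]);
translate([488, 302, 0]) cube([276, 38, 43]);
translate([488, 302, 338]) cube([276, 38, 43]);


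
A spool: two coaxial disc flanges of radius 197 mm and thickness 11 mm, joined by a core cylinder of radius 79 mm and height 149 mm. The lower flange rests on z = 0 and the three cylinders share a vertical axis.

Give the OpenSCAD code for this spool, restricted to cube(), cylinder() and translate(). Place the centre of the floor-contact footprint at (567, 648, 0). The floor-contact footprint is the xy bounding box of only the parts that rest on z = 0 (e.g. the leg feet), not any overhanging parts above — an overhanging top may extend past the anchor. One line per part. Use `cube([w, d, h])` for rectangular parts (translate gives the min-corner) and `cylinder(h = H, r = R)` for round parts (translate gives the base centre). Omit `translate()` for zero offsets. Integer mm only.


translate([567, 648, 0]) cylinder(h = 11, r = 197);
translate([567, 648, 11]) cylinder(h = 149, r = 79);
translate([567, 648, 160]) cylinder(h = 11, r = 197);


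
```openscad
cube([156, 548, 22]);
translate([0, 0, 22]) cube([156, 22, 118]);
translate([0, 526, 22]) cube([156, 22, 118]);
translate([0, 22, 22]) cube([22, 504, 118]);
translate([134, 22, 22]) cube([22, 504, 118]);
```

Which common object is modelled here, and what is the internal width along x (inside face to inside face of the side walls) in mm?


An open box. The internal width is 112 mm.

A 156×548 base slab with four walls standing on it — an open box. The base is 156 mm wide and the walls are 22 mm thick, so the internal width is 156 − 2 × 22 = 112 mm.


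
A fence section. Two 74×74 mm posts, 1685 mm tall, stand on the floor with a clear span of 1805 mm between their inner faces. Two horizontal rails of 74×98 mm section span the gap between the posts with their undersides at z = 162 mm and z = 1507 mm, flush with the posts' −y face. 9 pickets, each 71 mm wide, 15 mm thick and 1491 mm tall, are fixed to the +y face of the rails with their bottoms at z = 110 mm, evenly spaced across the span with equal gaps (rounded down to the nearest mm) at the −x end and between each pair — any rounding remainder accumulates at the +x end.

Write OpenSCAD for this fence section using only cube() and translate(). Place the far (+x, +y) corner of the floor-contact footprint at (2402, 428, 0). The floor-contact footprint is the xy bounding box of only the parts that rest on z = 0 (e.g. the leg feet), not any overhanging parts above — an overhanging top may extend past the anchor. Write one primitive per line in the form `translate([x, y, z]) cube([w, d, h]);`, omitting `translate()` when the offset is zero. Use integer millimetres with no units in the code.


translate([449, 354, 0]) cube([74, 74, 1685]);
translate([2328, 354, 0]) cube([74, 74, 1685]);
translate([523, 354, 162]) cube([1805, 74, 98]);
translate([523, 354, 1507]) cube([1805, 74, 98]);
translate([639, 428, 110]) cube([71, 15, 1491]);
translate([826, 428, 110]) cube([71, 15, 1491]);
translate([1013, 428, 110]) cube([71, 15, 1491]);
translate([1200, 428, 110]) cube([71, 15, 1491]);
translate([1387, 428, 110]) cube([71, 15, 1491]);
translate([1574, 428, 110]) cube([71, 15, 1491]);
translate([1761, 428, 110]) cube([71, 15, 1491]);
translate([1948, 428, 110]) cube([71, 15, 1491]);
translate([2135, 428, 110]) cube([71, 15, 1491]);


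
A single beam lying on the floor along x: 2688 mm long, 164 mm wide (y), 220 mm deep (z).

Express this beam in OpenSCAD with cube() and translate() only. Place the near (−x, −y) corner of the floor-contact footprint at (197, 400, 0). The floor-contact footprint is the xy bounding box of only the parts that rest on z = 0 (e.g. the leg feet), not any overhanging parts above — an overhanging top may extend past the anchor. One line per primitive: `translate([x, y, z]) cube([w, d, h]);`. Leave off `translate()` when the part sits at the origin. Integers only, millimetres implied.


translate([197, 400, 0]) cube([2688, 164, 220]);


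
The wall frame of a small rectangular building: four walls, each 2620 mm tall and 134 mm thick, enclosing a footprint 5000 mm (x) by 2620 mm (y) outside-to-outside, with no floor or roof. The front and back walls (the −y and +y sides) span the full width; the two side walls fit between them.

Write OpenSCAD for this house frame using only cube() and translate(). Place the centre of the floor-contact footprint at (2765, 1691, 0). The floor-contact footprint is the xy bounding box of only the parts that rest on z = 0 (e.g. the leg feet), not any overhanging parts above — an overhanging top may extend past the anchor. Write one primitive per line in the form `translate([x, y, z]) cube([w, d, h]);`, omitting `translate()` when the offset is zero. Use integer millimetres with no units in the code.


translate([265, 381, 0]) cube([5000, 134, 2620]);
translate([265, 2867, 0]) cube([5000, 134, 2620]);
translate([265, 515, 0]) cube([134, 2352, 2620]);
translate([5131, 515, 0]) cube([134, 2352, 2620]);


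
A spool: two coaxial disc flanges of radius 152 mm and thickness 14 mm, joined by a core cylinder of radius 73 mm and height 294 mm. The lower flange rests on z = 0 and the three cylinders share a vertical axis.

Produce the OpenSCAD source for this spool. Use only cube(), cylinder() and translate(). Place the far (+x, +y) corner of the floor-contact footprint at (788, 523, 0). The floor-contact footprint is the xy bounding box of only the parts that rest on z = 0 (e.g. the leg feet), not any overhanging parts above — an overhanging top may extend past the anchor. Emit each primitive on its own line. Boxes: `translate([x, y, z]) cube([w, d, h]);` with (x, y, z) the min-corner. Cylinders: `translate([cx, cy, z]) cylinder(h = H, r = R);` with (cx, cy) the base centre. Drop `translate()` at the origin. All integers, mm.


translate([636, 371, 0]) cylinder(h = 14, r = 152);
translate([636, 371, 14]) cylinder(h = 294, r = 73);
translate([636, 371, 308]) cylinder(h = 14, r = 152);


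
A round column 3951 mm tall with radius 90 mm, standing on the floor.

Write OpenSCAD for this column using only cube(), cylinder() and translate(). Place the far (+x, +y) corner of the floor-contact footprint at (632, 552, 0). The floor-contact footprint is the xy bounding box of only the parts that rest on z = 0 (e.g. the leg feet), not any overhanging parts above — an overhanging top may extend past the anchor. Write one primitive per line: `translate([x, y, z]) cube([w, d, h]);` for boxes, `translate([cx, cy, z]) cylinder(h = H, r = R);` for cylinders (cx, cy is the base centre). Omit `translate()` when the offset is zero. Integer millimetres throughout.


translate([542, 462, 0]) cylinder(h = 3951, r = 90);


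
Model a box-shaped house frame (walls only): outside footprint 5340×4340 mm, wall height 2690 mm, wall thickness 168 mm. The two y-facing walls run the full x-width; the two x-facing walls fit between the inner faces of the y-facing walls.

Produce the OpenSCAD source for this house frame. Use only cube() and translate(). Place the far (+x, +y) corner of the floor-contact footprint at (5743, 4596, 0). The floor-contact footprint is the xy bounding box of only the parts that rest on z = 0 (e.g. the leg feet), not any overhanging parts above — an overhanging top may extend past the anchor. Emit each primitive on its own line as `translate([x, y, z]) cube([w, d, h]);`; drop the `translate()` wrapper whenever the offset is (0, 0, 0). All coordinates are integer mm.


translate([403, 256, 0]) cube([5340, 168, 2690]);
translate([403, 4428, 0]) cube([5340, 168, 2690]);
translate([403, 424, 0]) cube([168, 4004, 2690]);
translate([5575, 424, 0]) cube([168, 4004, 2690]);


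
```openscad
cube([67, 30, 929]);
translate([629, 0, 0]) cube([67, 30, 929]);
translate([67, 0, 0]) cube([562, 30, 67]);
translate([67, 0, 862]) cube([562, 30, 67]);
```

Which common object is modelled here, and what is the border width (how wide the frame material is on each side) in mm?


A picture frame. The border width is 67 mm.

Four thin pieces enclosing a rectangular opening — a picture frame. The two full-height stiles are 929 mm tall; the top rail sits at z = 862 and is 67 mm tall, so the border above the opening is 929 − 862 = 67 mm, matching the stile x-width.


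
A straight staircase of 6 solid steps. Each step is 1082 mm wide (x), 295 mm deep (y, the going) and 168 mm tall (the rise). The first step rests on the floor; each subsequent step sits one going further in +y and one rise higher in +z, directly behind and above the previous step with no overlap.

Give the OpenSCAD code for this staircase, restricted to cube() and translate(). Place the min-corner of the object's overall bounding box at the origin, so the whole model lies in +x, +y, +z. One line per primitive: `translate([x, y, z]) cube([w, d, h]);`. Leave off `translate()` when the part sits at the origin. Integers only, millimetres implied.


cube([1082, 295, 168]);
translate([0, 295, 168]) cube([1082, 295, 168]);
translate([0, 590, 336]) cube([1082, 295, 168]);
translate([0, 885, 504]) cube([1082, 295, 168]);
translate([0, 1180, 672]) cube([1082, 295, 168]);
translate([0, 1475, 840]) cube([1082, 295, 168]);


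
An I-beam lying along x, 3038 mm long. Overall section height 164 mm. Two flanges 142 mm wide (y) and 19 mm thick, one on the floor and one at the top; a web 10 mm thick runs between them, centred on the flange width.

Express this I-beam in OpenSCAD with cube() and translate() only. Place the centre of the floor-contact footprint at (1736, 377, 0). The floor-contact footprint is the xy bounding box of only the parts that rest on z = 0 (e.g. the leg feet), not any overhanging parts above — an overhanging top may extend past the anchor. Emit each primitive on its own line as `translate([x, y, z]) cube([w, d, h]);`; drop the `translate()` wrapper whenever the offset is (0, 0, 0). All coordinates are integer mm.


translate([217, 306, 0]) cube([3038, 142, 19]);
translate([217, 372, 19]) cube([3038, 10, 126]);
translate([217, 306, 145]) cube([3038, 142, 19]);


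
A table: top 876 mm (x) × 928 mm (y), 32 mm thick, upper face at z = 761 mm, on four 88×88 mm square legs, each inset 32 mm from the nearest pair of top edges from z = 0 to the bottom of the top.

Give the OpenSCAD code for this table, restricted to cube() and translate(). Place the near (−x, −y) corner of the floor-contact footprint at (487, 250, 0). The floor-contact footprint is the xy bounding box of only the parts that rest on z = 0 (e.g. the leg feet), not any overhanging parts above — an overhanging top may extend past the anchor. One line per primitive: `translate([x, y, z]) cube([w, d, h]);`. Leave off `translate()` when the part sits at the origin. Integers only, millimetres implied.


translate([455, 218, 729]) cube([876, 928, 32]);
translate([487, 250, 0]) cube([88, 88, 729]);
translate([1211, 250, 0]) cube([88, 88, 729]);
translate([487, 1026, 0]) cube([88, 88, 729]);
translate([1211, 1026, 0]) cube([88, 88, 729]);


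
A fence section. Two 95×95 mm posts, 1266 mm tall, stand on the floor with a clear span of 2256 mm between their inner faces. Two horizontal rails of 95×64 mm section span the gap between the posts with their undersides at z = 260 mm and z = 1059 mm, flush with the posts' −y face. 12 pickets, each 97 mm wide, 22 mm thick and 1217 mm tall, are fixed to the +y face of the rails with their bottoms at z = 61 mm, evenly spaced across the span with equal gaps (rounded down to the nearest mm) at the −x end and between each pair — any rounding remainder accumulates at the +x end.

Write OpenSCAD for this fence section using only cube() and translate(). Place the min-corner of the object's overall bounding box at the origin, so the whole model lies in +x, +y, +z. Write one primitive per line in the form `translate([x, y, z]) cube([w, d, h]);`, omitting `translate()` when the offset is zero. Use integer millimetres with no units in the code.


cube([95, 95, 1266]);
translate([2351, 0, 0]) cube([95, 95, 1266]);
translate([95, 0, 260]) cube([2256, 95, 64]);
translate([95, 0, 1059]) cube([2256, 95, 64]);
translate([179, 95, 61]) cube([97, 22, 1217]);
translate([360, 95, 61]) cube([97, 22, 1217]);
translate([541, 95, 61]) cube([97, 22, 1217]);
translate([722, 95, 61]) cube([97, 22, 1217]);
translate([903, 95, 61]) cube([97, 22, 1217]);
translate([1084, 95, 61]) cube([97, 22, 1217]);
translate([1265, 95, 61]) cube([97, 22, 1217]);
translate([1446, 95, 61]) cube([97, 22, 1217]);
translate([1627, 95, 61]) cube([97, 22, 1217]);
translate([1808, 95, 61]) cube([97, 22, 1217]);
translate([1989, 95, 61]) cube([97, 22, 1217]);
translate([2170, 95, 61]) cube([97, 22, 1217]);


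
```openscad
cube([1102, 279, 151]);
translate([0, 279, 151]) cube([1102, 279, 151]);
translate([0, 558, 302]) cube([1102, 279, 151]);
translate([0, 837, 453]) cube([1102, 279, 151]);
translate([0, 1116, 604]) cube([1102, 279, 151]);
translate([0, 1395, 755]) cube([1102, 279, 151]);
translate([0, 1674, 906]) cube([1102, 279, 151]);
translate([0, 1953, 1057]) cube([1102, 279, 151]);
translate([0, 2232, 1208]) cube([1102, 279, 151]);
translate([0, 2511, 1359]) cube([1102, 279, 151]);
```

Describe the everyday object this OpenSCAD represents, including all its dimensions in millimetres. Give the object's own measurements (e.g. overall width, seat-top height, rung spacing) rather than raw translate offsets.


A straight staircase of 10 solid steps. Each step is 1102 mm wide (x), 279 mm deep (y, the going) and 151 mm tall (the rise). The first step rests on the floor; each subsequent step sits one going further in +y and one rise higher in +z, directly behind and above the previous step with no overlap.


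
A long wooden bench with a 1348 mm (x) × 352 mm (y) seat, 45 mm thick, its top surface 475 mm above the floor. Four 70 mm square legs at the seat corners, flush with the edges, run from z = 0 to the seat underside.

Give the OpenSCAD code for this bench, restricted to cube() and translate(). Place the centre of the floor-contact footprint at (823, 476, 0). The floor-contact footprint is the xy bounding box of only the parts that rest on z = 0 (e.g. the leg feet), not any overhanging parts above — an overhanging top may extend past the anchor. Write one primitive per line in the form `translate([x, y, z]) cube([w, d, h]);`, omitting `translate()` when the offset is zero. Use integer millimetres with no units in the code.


translate([149, 300, 430]) cube([1348, 352, 45]);
translate([149, 300, 0]) cube([70, 70, 430]);
translate([149, 582, 0]) cube([70, 70, 430]);
translate([1427, 300, 0]) cube([70, 70, 430]);
translate([1427, 582, 0]) cube([70, 70, 430]);


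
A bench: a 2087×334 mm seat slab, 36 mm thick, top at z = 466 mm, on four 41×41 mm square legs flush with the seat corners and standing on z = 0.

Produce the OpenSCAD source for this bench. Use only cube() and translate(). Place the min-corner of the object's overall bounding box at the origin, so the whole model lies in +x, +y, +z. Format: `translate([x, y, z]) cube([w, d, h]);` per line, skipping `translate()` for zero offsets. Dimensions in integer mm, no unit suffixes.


translate([0, 0, 430]) cube([2087, 334, 36]);
cube([41, 41, 430]);
translate([0, 293, 0]) cube([41, 41, 430]);
translate([2046, 0, 0]) cube([41, 41, 430]);
translate([2046, 293, 0]) cube([41, 41, 430]);


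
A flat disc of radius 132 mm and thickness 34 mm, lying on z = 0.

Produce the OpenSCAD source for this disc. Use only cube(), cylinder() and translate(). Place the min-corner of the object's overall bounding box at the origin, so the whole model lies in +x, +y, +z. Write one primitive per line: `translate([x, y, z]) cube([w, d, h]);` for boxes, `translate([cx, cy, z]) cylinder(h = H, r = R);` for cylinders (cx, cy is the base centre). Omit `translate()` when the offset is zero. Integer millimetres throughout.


translate([132, 132, 0]) cylinder(h = 34, r = 132);


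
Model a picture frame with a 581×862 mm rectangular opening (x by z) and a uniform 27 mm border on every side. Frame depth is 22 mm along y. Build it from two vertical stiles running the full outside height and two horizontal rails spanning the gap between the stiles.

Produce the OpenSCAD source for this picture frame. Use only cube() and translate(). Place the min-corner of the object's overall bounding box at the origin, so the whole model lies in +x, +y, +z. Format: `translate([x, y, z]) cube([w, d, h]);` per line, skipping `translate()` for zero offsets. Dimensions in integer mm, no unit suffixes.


cube([27, 22, 916]);
translate([608, 0, 0]) cube([27, 22, 916]);
translate([27, 0, 0]) cube([581, 22, 27]);
translate([27, 0, 889]) cube([581, 22, 27]);


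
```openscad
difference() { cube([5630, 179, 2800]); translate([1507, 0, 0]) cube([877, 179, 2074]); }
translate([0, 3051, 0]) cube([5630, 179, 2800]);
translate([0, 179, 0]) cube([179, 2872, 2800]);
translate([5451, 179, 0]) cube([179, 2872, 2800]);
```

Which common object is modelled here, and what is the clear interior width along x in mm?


A single room. The interior width is 5272 mm.

Four walls enclosing a rectangle with a door in the front wall — a room. Outside width 5630 minus two 179 mm walls gives 5272 mm.


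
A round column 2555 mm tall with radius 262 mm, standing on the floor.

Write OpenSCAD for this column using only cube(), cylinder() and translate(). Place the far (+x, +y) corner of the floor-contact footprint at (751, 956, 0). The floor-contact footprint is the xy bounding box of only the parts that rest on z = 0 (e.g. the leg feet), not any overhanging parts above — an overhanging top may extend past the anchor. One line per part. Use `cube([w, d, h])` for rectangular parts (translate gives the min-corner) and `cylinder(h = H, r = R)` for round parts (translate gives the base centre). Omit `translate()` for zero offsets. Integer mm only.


translate([489, 694, 0]) cylinder(h = 2555, r = 262);


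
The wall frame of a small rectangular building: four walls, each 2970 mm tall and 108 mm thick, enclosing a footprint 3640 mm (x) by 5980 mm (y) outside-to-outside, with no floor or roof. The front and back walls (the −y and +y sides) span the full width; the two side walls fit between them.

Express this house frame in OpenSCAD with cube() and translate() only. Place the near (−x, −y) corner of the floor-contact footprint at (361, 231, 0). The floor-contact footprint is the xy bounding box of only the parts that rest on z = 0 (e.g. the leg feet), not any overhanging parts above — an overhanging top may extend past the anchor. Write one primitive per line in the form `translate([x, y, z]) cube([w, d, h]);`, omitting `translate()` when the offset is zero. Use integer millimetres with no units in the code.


translate([361, 231, 0]) cube([3640, 108, 2970]);
translate([361, 6103, 0]) cube([3640, 108, 2970]);
translate([361, 339, 0]) cube([108, 5764, 2970]);
translate([3893, 339, 0]) cube([108, 5764, 2970]);


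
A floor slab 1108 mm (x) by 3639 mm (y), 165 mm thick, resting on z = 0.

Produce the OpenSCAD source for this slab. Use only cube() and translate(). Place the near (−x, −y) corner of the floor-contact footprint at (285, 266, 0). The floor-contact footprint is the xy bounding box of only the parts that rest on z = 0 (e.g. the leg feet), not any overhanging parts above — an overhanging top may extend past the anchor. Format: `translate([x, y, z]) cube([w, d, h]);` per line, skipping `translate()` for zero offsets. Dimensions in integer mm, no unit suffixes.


translate([285, 266, 0]) cube([1108, 3639, 165]);


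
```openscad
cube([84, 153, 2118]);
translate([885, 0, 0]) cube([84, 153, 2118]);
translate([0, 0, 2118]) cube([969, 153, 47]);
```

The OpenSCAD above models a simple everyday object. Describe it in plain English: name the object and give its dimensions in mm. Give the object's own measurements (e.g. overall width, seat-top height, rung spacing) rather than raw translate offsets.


A door frame. The clear opening is 801 mm wide and 2118 mm high. Two 84 mm wide jambs, 153 mm deep, stand either side of the opening from the floor to the top of the opening. A 47 mm thick head sits across the top of both jambs, spanning the full outside width of the frame.


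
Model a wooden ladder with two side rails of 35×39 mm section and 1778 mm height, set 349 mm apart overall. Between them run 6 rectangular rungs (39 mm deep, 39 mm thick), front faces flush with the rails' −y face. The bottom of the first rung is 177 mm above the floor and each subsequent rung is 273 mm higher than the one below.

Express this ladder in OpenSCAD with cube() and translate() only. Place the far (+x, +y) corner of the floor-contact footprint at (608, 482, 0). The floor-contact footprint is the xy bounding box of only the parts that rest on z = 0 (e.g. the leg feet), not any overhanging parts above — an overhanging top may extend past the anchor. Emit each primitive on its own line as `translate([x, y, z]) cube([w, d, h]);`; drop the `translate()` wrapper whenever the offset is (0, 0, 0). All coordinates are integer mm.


// rung span = 349 - 2*35 = 279
// rung[k] z = 177 + k*273
translate([259, 443, 0]) cube([35, 39, 1778]);
translate([573, 443, 0]) cube([35, 39, 1778]);
translate([294, 443, 177]) cube([279, 39, 39]);
translate([294, 443, 450]) cube([279, 39, 39]);
translate([294, 443, 723]) cube([279, 39, 39]);
translate([294, 443, 996]) cube([279, 39, 39]);
translate([294, 443, 1269]) cube([279, 39, 39]);
translate([294, 443, 1542]) cube([279, 39, 39]);
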